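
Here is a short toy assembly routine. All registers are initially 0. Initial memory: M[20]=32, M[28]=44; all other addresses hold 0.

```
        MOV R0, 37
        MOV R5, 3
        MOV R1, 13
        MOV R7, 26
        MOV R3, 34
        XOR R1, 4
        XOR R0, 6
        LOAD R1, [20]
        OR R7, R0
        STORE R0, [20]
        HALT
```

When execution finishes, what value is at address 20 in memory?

35

MOV R0, 37 → R0=37
MOV R5, 3 → R5=3
MOV R1, 13 → R1=13
MOV R7, 26 → R7=26
MOV R3, 34 → R3=34
XOR R1, 4 → R1=13^4=9
XOR R0, 6 → R0=37^6=35
LOAD R1, [20] → R1=M[20]=32
OR R7, R0 → R7=26|35=59
STORE R0, [20] → M[20]=35
halt.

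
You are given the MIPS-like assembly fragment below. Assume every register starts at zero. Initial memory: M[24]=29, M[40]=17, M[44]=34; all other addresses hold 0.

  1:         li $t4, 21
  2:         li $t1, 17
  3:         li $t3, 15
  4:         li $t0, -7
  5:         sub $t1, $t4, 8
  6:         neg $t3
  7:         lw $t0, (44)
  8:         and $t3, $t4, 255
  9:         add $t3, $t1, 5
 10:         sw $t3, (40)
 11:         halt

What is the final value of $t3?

18

$t4=21
$t1=17
$t3=15
$t0=-7
$t1=21-8=13
$t3=-(15)=-15
$t0=M[44]=34
$t3=21&255=21
$t3=13+5=18
sw $t3, (40) → M[40]=18
halt.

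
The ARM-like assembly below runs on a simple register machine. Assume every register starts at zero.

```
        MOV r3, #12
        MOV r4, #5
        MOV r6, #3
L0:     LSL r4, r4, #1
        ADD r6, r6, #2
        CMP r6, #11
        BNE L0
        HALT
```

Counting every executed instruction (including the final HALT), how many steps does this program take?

20

MOV r3, #12 → r3=12
MOV r4, #5 → r4=5
MOV r6, #3 → r6=3
LSL r4, r4, #1 → r4=5<<1=10
ADD r6, r6, #2 → r6=3+2=5
CMP r6, #11  (cmp 5,11)
BNE L0: taken
LSL r4, r4, #1 → r4=10<<1=20
ADD r6, r6, #2 → r6=5+2=7
CMP r6, #11  (cmp 7,11)
BNE L0: taken
LSL r4, r4, #1 → r4=20<<1=40
ADD r6, r6, #2 → r6=7+2=9
CMP r6, #11  (cmp 9,11)
BNE L0: taken
LSL r4, r4, #1 → r4=40<<1=80
ADD r6, r6, #2 → r6=9+2=11
CMP r6, #11  (cmp 11,11)
BNE L0: not taken
halt.
Total executed instructions: 20.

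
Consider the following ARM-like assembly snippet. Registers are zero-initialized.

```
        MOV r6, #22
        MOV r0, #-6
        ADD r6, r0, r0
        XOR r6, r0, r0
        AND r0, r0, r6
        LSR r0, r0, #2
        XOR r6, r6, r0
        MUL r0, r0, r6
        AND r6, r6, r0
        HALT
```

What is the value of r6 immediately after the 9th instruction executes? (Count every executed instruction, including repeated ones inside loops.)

0

r6=22
r0=-6
r6=(-6)+(-6)=-12
r6=(-6)^(-6)=0
r0=(-6)&0=0
r0=0>>2=0
r6=0^0=0
r0=0*0=0
r6=0&0=0
After step 9: r6 = 0.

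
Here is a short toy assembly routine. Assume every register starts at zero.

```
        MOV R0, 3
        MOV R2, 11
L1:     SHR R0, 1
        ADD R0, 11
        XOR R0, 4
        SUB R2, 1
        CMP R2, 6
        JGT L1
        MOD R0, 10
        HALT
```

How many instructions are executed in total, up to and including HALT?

34

after MOV R0, 3: R0=3
after MOV R2, 11: R2=11
after SHR R0, 1: R0=3>>1=1
after ADD R0, 11: R0=1+11=12
after XOR R0, 4: R0=12^4=8
after SUB R2, 1: R2=11-1=10
CMP R2, 6  (cmp 10,6)
JGT L1: taken
after SHR R0, 1: R0=8>>1=4
after ADD R0, 11: R0=4+11=15
after XOR R0, 4: R0=15^4=11
after SUB R2, 1: R2=10-1=9
CMP R2, 6  (cmp 9,6)
JGT L1: taken
after SHR R0, 1: R0=11>>1=5
after ADD R0, 11: R0=5+11=16
after XOR R0, 4: R0=16^4=20
after SUB R2, 1: R2=9-1=8
CMP R2, 6  (cmp 8,6)
JGT L1: taken
after SHR R0, 1: R0=20>>1=10
after ADD R0, 11: R0=10+11=21
after XOR R0, 4: R0=21^4=17
after SUB R2, 1: R2=8-1=7
CMP R2, 6  (cmp 7,6)
JGT L1: taken
after SHR R0, 1: R0=17>>1=8
after ADD R0, 11: R0=8+11=19
after XOR R0, 4: R0=19^4=23
after SUB R2, 1: R2=7-1=6
CMP R2, 6  (cmp 6,6)
JGT L1: not taken
after MOD R0, 10: R0=23%10=3
halt.
Total executed instructions: 34.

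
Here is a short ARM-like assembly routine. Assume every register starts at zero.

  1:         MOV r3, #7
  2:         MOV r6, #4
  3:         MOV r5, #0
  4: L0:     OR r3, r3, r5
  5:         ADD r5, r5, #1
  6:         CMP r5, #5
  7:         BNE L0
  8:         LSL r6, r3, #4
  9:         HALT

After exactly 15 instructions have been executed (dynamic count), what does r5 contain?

r3=7
r6=4
r5=0
r3=7|0=7
r5=0+1=1
CMP r5, #5  (cmp 1,5)
BNE L0: taken
r3=7|1=7
r5=1+1=2
CMP r5, #5  (cmp 2,5)
BNE L0: taken
r3=7|2=7
r5=2+1=3
CMP r5, #5  (cmp 3,5)
BNE L0: taken
After step 15: r5 = 3.

3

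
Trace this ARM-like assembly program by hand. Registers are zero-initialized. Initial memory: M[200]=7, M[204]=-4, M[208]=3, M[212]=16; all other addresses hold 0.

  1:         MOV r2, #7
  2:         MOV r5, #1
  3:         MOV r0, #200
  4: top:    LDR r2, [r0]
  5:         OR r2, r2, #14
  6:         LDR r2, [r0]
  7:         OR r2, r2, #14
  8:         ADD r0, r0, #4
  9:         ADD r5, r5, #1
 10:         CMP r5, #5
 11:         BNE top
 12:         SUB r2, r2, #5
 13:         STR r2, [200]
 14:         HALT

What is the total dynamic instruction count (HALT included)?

38

after MOV r2, #7: r2=7
after MOV r5, #1: r5=1
after MOV r0, #200: r0=200
after LDR r2, [r0]: r2=M[200]=7
after OR r2, r2, #14: r2=7|14=15
after LDR r2, [r0]: r2=M[200]=7
after OR r2, r2, #14: r2=7|14=15
after ADD r0, r0, #4: r0=200+4=204
after ADD r5, r5, #1: r5=1+1=2
CMP r5, #5  (cmp 2,5)
BNE top: taken
after LDR r2, [r0]: r2=M[204]=-4
after OR r2, r2, #14: r2=(-4)|14=-2
after LDR r2, [r0]: r2=M[204]=-4
after OR r2, r2, #14: r2=(-4)|14=-2
after ADD r0, r0, #4: r0=204+4=208
after ADD r5, r5, #1: r5=2+1=3
CMP r5, #5  (cmp 3,5)
BNE top: taken
after LDR r2, [r0]: r2=M[208]=3
after OR r2, r2, #14: r2=3|14=15
after LDR r2, [r0]: r2=M[208]=3
after OR r2, r2, #14: r2=3|14=15
after ADD r0, r0, #4: r0=208+4=212
after ADD r5, r5, #1: r5=3+1=4
CMP r5, #5  (cmp 4,5)
BNE top: taken
after LDR r2, [r0]: r2=M[212]=16
after OR r2, r2, #14: r2=16|14=30
after LDR r2, [r0]: r2=M[212]=16
after OR r2, r2, #14: r2=16|14=30
after ADD r0, r0, #4: r0=212+4=216
after ADD r5, r5, #1: r5=4+1=5
CMP r5, #5  (cmp 5,5)
BNE top: not taken
after SUB r2, r2, #5: r2=30-5=25
STR r2, [200] → M[200]=25
halt.
Total executed instructions: 38.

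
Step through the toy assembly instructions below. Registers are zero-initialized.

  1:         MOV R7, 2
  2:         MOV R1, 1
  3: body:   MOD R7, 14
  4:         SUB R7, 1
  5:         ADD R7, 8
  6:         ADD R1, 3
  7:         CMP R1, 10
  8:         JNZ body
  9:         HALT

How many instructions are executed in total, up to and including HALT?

MOV R7, 2 → R7=2
MOV R1, 1 → R1=1
MOD R7, 14 → R7=2%14=2
SUB R7, 1 → R7=2-1=1
ADD R7, 8 → R7=1+8=9
ADD R1, 3 → R1=1+3=4
CMP R1, 10  (cmp 4,10)
JNZ body: taken
MOD R7, 14 → R7=9%14=9
SUB R7, 1 → R7=9-1=8
ADD R7, 8 → R7=8+8=16
ADD R1, 3 → R1=4+3=7
CMP R1, 10  (cmp 7,10)
JNZ body: taken
MOD R7, 14 → R7=16%14=2
SUB R7, 1 → R7=2-1=1
ADD R7, 8 → R7=1+8=9
ADD R1, 3 → R1=7+3=10
CMP R1, 10  (cmp 10,10)
JNZ body: not taken
halt.
Total executed instructions: 21.

21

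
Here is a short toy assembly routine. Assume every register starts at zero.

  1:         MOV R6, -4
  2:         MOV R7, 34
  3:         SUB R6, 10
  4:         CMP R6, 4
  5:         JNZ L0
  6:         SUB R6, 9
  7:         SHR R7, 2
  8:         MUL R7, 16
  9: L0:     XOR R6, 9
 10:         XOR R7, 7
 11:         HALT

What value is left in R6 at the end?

-5

after MOV R6, -4: R6=-4
after MOV R7, 34: R7=34
after SUB R6, 10: R6=(-4)-10=-14
CMP R6, 4  (cmp -14,4)
JNZ L0: taken
after XOR R6, 9: R6=(-14)^9=-5
after XOR R7, 7: R7=34^7=37
halt.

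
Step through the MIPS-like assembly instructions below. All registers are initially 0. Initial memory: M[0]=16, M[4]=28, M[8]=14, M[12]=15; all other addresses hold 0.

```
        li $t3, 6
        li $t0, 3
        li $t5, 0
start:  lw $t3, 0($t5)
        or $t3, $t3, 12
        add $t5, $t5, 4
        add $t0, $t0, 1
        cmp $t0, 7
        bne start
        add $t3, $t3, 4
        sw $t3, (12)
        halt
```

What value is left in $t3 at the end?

li $t3, 6 → $t3=6
li $t0, 3 → $t0=3
li $t5, 0 → $t5=0
lw $t3, 0($t5) → $t3=M[0]=16
or $t3, $t3, 12 → $t3=16|12=28
add $t5, $t5, 4 → $t5=0+4=4
add $t0, $t0, 1 → $t0=3+1=4
cmp $t0, 7  (cmp 4,7)
bne start: taken
lw $t3, 0($t5) → $t3=M[4]=28
or $t3, $t3, 12 → $t3=28|12=28
add $t5, $t5, 4 → $t5=4+4=8
add $t0, $t0, 1 → $t0=4+1=5
cmp $t0, 7  (cmp 5,7)
bne start: taken
lw $t3, 0($t5) → $t3=M[8]=14
or $t3, $t3, 12 → $t3=14|12=14
add $t5, $t5, 4 → $t5=8+4=12
add $t0, $t0, 1 → $t0=5+1=6
cmp $t0, 7  (cmp 6,7)
bne start: taken
lw $t3, 0($t5) → $t3=M[12]=15
or $t3, $t3, 12 → $t3=15|12=15
add $t5, $t5, 4 → $t5=12+4=16
add $t0, $t0, 1 → $t0=6+1=7
cmp $t0, 7  (cmp 7,7)
bne start: not taken
add $t3, $t3, 4 → $t3=15+4=19
sw $t3, (12) → M[12]=19
halt.

19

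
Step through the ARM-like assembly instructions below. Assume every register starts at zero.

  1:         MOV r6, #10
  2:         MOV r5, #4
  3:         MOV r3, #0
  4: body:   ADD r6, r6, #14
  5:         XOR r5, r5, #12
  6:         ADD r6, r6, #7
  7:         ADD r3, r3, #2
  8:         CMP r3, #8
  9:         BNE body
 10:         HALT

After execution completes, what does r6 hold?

94

r6=10
r5=4
r3=0
r6=10+14=24
r5=4^12=8
r6=24+7=31
r3=0+2=2
CMP r3, #8  (cmp 2,8)
BNE body: taken
r6=31+14=45
r5=8^12=4
r6=45+7=52
r3=2+2=4
CMP r3, #8  (cmp 4,8)
BNE body: taken
r6=52+14=66
r5=4^12=8
r6=66+7=73
r3=4+2=6
CMP r3, #8  (cmp 6,8)
BNE body: taken
r6=73+14=87
r5=8^12=4
r6=87+7=94
r3=6+2=8
CMP r3, #8  (cmp 8,8)
BNE body: not taken
halt.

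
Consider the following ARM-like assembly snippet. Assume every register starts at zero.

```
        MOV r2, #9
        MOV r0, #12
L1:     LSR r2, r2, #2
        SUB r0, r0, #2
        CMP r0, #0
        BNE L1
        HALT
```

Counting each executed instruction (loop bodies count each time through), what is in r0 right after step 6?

r2=9
r0=12
r2=9>>2=2
r0=12-2=10
CMP r0, #0  (cmp 10,0)
BNE L1: taken
After step 6: r0 = 10.

10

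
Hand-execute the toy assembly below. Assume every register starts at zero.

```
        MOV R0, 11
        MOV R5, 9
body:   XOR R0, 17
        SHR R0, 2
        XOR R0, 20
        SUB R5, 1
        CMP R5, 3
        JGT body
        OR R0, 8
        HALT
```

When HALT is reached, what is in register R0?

R0=11
R5=9
R0=11^17=26
R0=26>>2=6
R0=6^20=18
R5=9-1=8
CMP R5, 3  (cmp 8,3)
JGT body: taken
R0=18^17=3
R0=3>>2=0
R0=0^20=20
R5=8-1=7
CMP R5, 3  (cmp 7,3)
JGT body: taken
R0=20^17=5
R0=5>>2=1
R0=1^20=21
R5=7-1=6
CMP R5, 3  (cmp 6,3)
JGT body: taken
R0=21^17=4
R0=4>>2=1
R0=1^20=21
R5=6-1=5
CMP R5, 3  (cmp 5,3)
JGT body: taken
R0=21^17=4
R0=4>>2=1
R0=1^20=21
R5=5-1=4
CMP R5, 3  (cmp 4,3)
JGT body: taken
R0=21^17=4
R0=4>>2=1
R0=1^20=21
R5=4-1=3
CMP R5, 3  (cmp 3,3)
JGT body: not taken
R0=21|8=29
halt.

29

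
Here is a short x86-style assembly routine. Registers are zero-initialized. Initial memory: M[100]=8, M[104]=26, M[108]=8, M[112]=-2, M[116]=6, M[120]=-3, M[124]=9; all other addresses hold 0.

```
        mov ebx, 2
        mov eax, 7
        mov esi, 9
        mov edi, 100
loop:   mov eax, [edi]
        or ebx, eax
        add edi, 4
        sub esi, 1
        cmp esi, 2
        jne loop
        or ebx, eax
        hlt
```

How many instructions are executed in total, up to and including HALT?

ebx=2
eax=7
esi=9
edi=100
eax=M[100]=8
ebx=2|8=10
edi=100+4=104
esi=9-1=8
cmp esi, 2  (cmp 8,2)
jne loop: taken
eax=M[104]=26
ebx=10|26=26
edi=104+4=108
esi=8-1=7
cmp esi, 2  (cmp 7,2)
jne loop: taken
eax=M[108]=8
ebx=26|8=26
edi=108+4=112
esi=7-1=6
cmp esi, 2  (cmp 6,2)
jne loop: taken
eax=M[112]=-2
ebx=26|(-2)=-2
edi=112+4=116
esi=6-1=5
cmp esi, 2  (cmp 5,2)
jne loop: taken
eax=M[116]=6
ebx=(-2)|6=-2
edi=116+4=120
esi=5-1=4
cmp esi, 2  (cmp 4,2)
jne loop: taken
eax=M[120]=-3
ebx=(-2)|(-3)=-1
edi=120+4=124
esi=4-1=3
cmp esi, 2  (cmp 3,2)
jne loop: taken
eax=M[124]=9
ebx=(-1)|9=-1
edi=124+4=128
esi=3-1=2
cmp esi, 2  (cmp 2,2)
jne loop: not taken
ebx=(-1)|9=-1
halt.
Total executed instructions: 48.

48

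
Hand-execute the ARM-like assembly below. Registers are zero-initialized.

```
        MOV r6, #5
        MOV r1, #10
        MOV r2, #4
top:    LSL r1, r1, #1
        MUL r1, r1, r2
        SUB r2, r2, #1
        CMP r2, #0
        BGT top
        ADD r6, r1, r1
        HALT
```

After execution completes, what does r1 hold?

3840

r6=5
r1=10
r2=4
r1=10<<1=20
r1=20*4=80
r2=4-1=3
CMP r2, #0  (cmp 3,0)
BGT top: taken
r1=80<<1=160
r1=160*3=480
r2=3-1=2
CMP r2, #0  (cmp 2,0)
BGT top: taken
r1=480<<1=960
r1=960*2=1920
r2=2-1=1
CMP r2, #0  (cmp 1,0)
BGT top: taken
r1=1920<<1=3840
r1=3840*1=3840
r2=1-1=0
CMP r2, #0  (cmp 0,0)
BGT top: not taken
r6=3840+3840=7680
halt.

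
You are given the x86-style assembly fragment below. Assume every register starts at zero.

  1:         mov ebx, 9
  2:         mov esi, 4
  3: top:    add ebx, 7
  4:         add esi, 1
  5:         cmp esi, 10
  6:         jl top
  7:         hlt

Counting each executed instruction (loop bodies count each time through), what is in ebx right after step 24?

after mov ebx, 9: ebx=9
after mov esi, 4: esi=4
after add ebx, 7: ebx=9+7=16
after add esi, 1: esi=4+1=5
cmp esi, 10  (cmp 5,10)
jl top: taken
after add ebx, 7: ebx=16+7=23
after add esi, 1: esi=5+1=6
cmp esi, 10  (cmp 6,10)
jl top: taken
after add ebx, 7: ebx=23+7=30
after add esi, 1: esi=6+1=7
cmp esi, 10  (cmp 7,10)
jl top: taken
after add ebx, 7: ebx=30+7=37
after add esi, 1: esi=7+1=8
cmp esi, 10  (cmp 8,10)
jl top: taken
after add ebx, 7: ebx=37+7=44
after add esi, 1: esi=8+1=9
cmp esi, 10  (cmp 9,10)
jl top: taken
after add ebx, 7: ebx=44+7=51
after add esi, 1: esi=9+1=10
After step 24: ebx = 51.

51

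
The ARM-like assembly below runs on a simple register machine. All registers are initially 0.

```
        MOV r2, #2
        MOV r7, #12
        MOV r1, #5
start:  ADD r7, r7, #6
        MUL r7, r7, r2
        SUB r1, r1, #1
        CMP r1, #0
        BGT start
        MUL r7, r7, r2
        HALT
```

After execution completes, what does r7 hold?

after MOV r2, #2: r2=2
after MOV r7, #12: r7=12
after MOV r1, #5: r1=5
after ADD r7, r7, #6: r7=12+6=18
after MUL r7, r7, r2: r7=18*2=36
after SUB r1, r1, #1: r1=5-1=4
CMP r1, #0  (cmp 4,0)
BGT start: taken
after ADD r7, r7, #6: r7=36+6=42
after MUL r7, r7, r2: r7=42*2=84
after SUB r1, r1, #1: r1=4-1=3
CMP r1, #0  (cmp 3,0)
BGT start: taken
after ADD r7, r7, #6: r7=84+6=90
after MUL r7, r7, r2: r7=90*2=180
after SUB r1, r1, #1: r1=3-1=2
CMP r1, #0  (cmp 2,0)
BGT start: taken
after ADD r7, r7, #6: r7=180+6=186
after MUL r7, r7, r2: r7=186*2=372
after SUB r1, r1, #1: r1=2-1=1
CMP r1, #0  (cmp 1,0)
BGT start: taken
after ADD r7, r7, #6: r7=372+6=378
after MUL r7, r7, r2: r7=378*2=756
after SUB r1, r1, #1: r1=1-1=0
CMP r1, #0  (cmp 0,0)
BGT start: not taken
after MUL r7, r7, r2: r7=756*2=1512
halt.

1512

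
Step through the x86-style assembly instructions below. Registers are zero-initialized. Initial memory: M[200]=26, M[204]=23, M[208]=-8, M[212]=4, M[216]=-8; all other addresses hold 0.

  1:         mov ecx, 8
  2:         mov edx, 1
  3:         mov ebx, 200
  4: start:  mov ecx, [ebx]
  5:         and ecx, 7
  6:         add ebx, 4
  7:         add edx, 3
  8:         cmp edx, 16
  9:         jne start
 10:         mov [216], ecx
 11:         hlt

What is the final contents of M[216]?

mov ecx, 8 → ecx=8
mov edx, 1 → edx=1
mov ebx, 200 → ebx=200
mov ecx, [ebx] → ecx=M[200]=26
and ecx, 7 → ecx=26&7=2
add ebx, 4 → ebx=200+4=204
add edx, 3 → edx=1+3=4
cmp edx, 16  (cmp 4,16)
jne start: taken
mov ecx, [ebx] → ecx=M[204]=23
and ecx, 7 → ecx=23&7=7
add ebx, 4 → ebx=204+4=208
add edx, 3 → edx=4+3=7
cmp edx, 16  (cmp 7,16)
jne start: taken
mov ecx, [ebx] → ecx=M[208]=-8
and ecx, 7 → ecx=(-8)&7=0
add ebx, 4 → ebx=208+4=212
add edx, 3 → edx=7+3=10
cmp edx, 16  (cmp 10,16)
jne start: taken
mov ecx, [ebx] → ecx=M[212]=4
and ecx, 7 → ecx=4&7=4
add ebx, 4 → ebx=212+4=216
add edx, 3 → edx=10+3=13
cmp edx, 16  (cmp 13,16)
jne start: taken
mov ecx, [ebx] → ecx=M[216]=-8
and ecx, 7 → ecx=(-8)&7=0
add ebx, 4 → ebx=216+4=220
add edx, 3 → edx=13+3=16
cmp edx, 16  (cmp 16,16)
jne start: not taken
mov [216], ecx → M[216]=0
halt.

0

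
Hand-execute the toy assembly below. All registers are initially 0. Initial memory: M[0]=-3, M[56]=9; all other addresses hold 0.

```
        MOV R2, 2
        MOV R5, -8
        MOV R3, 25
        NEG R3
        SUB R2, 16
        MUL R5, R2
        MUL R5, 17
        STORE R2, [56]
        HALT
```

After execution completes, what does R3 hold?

-25

MOV R2, 2 → R2=2
MOV R5, -8 → R5=-8
MOV R3, 25 → R3=25
NEG R3 → R3=-(25)=-25
SUB R2, 16 → R2=2-16=-14
MUL R5, R2 → R5=(-8)*(-14)=112
MUL R5, 17 → R5=112*17=1904
STORE R2, [56] → M[56]=-14
halt.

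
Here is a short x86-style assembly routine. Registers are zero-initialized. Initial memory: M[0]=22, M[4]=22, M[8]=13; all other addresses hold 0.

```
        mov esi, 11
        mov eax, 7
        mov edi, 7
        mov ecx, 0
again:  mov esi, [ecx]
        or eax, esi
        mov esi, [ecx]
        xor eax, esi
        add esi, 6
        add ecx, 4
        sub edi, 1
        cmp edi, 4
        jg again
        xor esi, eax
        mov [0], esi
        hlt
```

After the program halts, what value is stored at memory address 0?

mov esi, 11 → esi=11
mov eax, 7 → eax=7
mov edi, 7 → edi=7
mov ecx, 0 → ecx=0
mov esi, [ecx] → esi=M[0]=22
or eax, esi → eax=7|22=23
mov esi, [ecx] → esi=M[0]=22
xor eax, esi → eax=23^22=1
add esi, 6 → esi=22+6=28
add ecx, 4 → ecx=0+4=4
sub edi, 1 → edi=7-1=6
cmp edi, 4  (cmp 6,4)
jg again: taken
mov esi, [ecx] → esi=M[4]=22
or eax, esi → eax=1|22=23
mov esi, [ecx] → esi=M[4]=22
xor eax, esi → eax=23^22=1
add esi, 6 → esi=22+6=28
add ecx, 4 → ecx=4+4=8
sub edi, 1 → edi=6-1=5
cmp edi, 4  (cmp 5,4)
jg again: taken
mov esi, [ecx] → esi=M[8]=13
or eax, esi → eax=1|13=13
mov esi, [ecx] → esi=M[8]=13
xor eax, esi → eax=13^13=0
add esi, 6 → esi=13+6=19
add ecx, 4 → ecx=8+4=12
sub edi, 1 → edi=5-1=4
cmp edi, 4  (cmp 4,4)
jg again: not taken
xor esi, eax → esi=19^0=19
mov [0], esi → M[0]=19
halt.

19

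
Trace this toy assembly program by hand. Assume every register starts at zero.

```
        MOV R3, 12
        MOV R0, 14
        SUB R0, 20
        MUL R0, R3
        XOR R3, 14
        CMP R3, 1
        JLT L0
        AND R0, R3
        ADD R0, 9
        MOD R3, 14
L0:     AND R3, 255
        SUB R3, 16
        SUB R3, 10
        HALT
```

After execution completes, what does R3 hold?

-24

R3=12
R0=14
R0=14-20=-6
R0=(-6)*12=-72
R3=12^14=2
CMP R3, 1  (cmp 2,1)
JLT L0: not taken
R0=(-72)&2=0
R0=0+9=9
R3=2%14=2
R3=2&255=2
R3=2-16=-14
R3=(-14)-10=-24
halt.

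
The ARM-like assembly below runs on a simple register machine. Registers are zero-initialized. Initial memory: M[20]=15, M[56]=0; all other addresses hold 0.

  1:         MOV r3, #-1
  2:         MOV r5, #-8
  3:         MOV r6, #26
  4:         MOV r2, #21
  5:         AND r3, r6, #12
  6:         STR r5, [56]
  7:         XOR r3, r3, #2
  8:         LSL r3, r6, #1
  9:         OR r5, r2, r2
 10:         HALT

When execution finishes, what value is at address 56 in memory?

after MOV r3, #-1: r3=-1
after MOV r5, #-8: r5=-8
after MOV r6, #26: r6=26
after MOV r2, #21: r2=21
after AND r3, r6, #12: r3=26&12=8
STR r5, [56] → M[56]=-8
after XOR r3, r3, #2: r3=8^2=10
after LSL r3, r6, #1: r3=26<<1=52
after OR r5, r2, r2: r5=21|21=21
halt.

-8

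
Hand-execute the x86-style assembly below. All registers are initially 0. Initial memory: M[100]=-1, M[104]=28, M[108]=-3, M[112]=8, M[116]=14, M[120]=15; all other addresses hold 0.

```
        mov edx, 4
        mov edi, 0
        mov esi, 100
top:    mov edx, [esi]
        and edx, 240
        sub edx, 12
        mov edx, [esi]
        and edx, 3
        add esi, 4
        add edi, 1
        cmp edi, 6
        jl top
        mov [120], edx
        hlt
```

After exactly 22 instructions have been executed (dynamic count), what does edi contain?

2

mov edx, 4 → edx=4
mov edi, 0 → edi=0
mov esi, 100 → esi=100
mov edx, [esi] → edx=M[100]=-1
and edx, 240 → edx=(-1)&240=240
sub edx, 12 → edx=240-12=228
mov edx, [esi] → edx=M[100]=-1
and edx, 3 → edx=(-1)&3=3
add esi, 4 → esi=100+4=104
add edi, 1 → edi=0+1=1
cmp edi, 6  (cmp 1,6)
jl top: taken
mov edx, [esi] → edx=M[104]=28
and edx, 240 → edx=28&240=16
sub edx, 12 → edx=16-12=4
mov edx, [esi] → edx=M[104]=28
and edx, 3 → edx=28&3=0
add esi, 4 → esi=104+4=108
add edi, 1 → edi=1+1=2
cmp edi, 6  (cmp 2,6)
jl top: taken
mov edx, [esi] → edx=M[108]=-3
After step 22: edi = 2.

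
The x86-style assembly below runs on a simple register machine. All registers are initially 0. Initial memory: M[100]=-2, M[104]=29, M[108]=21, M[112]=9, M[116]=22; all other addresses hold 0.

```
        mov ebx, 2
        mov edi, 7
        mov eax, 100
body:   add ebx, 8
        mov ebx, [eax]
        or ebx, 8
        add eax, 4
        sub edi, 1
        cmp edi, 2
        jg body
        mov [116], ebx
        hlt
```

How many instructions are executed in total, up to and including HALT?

40

mov ebx, 2 → ebx=2
mov edi, 7 → edi=7
mov eax, 100 → eax=100
add ebx, 8 → ebx=2+8=10
mov ebx, [eax] → ebx=M[100]=-2
or ebx, 8 → ebx=(-2)|8=-2
add eax, 4 → eax=100+4=104
sub edi, 1 → edi=7-1=6
cmp edi, 2  (cmp 6,2)
jg body: taken
add ebx, 8 → ebx=(-2)+8=6
mov ebx, [eax] → ebx=M[104]=29
or ebx, 8 → ebx=29|8=29
add eax, 4 → eax=104+4=108
sub edi, 1 → edi=6-1=5
cmp edi, 2  (cmp 5,2)
jg body: taken
add ebx, 8 → ebx=29+8=37
mov ebx, [eax] → ebx=M[108]=21
or ebx, 8 → ebx=21|8=29
add eax, 4 → eax=108+4=112
sub edi, 1 → edi=5-1=4
cmp edi, 2  (cmp 4,2)
jg body: taken
add ebx, 8 → ebx=29+8=37
mov ebx, [eax] → ebx=M[112]=9
or ebx, 8 → ebx=9|8=9
add eax, 4 → eax=112+4=116
sub edi, 1 → edi=4-1=3
cmp edi, 2  (cmp 3,2)
jg body: taken
add ebx, 8 → ebx=9+8=17
mov ebx, [eax] → ebx=M[116]=22
or ebx, 8 → ebx=22|8=30
add eax, 4 → eax=116+4=120
sub edi, 1 → edi=3-1=2
cmp edi, 2  (cmp 2,2)
jg body: not taken
mov [116], ebx → M[116]=30
halt.
Total executed instructions: 40.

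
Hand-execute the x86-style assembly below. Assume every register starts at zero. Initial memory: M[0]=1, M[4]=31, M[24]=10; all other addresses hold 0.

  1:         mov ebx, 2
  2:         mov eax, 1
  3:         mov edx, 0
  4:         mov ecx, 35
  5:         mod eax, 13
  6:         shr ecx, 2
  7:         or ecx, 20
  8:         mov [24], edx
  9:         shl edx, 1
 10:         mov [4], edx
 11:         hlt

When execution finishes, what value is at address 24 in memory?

0

ebx=2
eax=1
edx=0
ecx=35
eax=1%13=1
ecx=35>>2=8
ecx=8|20=28
mov [24], edx → M[24]=0
edx=0<<1=0
mov [4], edx → M[4]=0
halt.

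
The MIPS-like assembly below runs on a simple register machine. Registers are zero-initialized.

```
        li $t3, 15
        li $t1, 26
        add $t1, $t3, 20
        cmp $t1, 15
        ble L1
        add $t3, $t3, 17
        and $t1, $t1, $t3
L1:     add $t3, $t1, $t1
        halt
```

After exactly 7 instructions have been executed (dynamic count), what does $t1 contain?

32

after li $t3, 15: $t3=15
after li $t1, 26: $t1=26
after add $t1, $t3, 20: $t1=15+20=35
cmp $t1, 15  (cmp 35,15)
ble L1: not taken
after add $t3, $t3, 17: $t3=15+17=32
after and $t1, $t1, $t3: $t1=35&32=32
After step 7: $t1 = 32.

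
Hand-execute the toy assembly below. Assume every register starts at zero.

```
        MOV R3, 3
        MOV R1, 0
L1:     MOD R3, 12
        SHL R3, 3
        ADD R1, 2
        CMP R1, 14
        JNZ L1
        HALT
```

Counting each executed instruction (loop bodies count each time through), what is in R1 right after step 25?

10

R3=3
R1=0
R3=3%12=3
R3=3<<3=24
R1=0+2=2
CMP R1, 14  (cmp 2,14)
JNZ L1: taken
R3=24%12=0
R3=0<<3=0
R1=2+2=4
CMP R1, 14  (cmp 4,14)
JNZ L1: taken
R3=0%12=0
R3=0<<3=0
R1=4+2=6
CMP R1, 14  (cmp 6,14)
JNZ L1: taken
R3=0%12=0
R3=0<<3=0
R1=6+2=8
CMP R1, 14  (cmp 8,14)
JNZ L1: taken
R3=0%12=0
R3=0<<3=0
R1=8+2=10
After step 25: R1 = 10.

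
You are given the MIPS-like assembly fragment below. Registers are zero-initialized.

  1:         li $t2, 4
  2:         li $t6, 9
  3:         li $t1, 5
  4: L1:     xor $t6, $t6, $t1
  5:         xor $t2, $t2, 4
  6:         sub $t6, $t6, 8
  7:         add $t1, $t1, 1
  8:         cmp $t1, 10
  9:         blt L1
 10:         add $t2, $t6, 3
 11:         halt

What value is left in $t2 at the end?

after li $t2, 4: $t2=4
after li $t6, 9: $t6=9
after li $t1, 5: $t1=5
after xor $t6, $t6, $t1: $t6=9^5=12
after xor $t2, $t2, 4: $t2=4^4=0
after sub $t6, $t6, 8: $t6=12-8=4
after add $t1, $t1, 1: $t1=5+1=6
cmp $t1, 10  (cmp 6,10)
blt L1: taken
after xor $t6, $t6, $t1: $t6=4^6=2
after xor $t2, $t2, 4: $t2=0^4=4
after sub $t6, $t6, 8: $t6=2-8=-6
after add $t1, $t1, 1: $t1=6+1=7
cmp $t1, 10  (cmp 7,10)
blt L1: taken
after xor $t6, $t6, $t1: $t6=(-6)^7=-3
after xor $t2, $t2, 4: $t2=4^4=0
after sub $t6, $t6, 8: $t6=(-3)-8=-11
after add $t1, $t1, 1: $t1=7+1=8
cmp $t1, 10  (cmp 8,10)
blt L1: taken
after xor $t6, $t6, $t1: $t6=(-11)^8=-3
after xor $t2, $t2, 4: $t2=0^4=4
after sub $t6, $t6, 8: $t6=(-3)-8=-11
after add $t1, $t1, 1: $t1=8+1=9
cmp $t1, 10  (cmp 9,10)
blt L1: taken
after xor $t6, $t6, $t1: $t6=(-11)^9=-4
after xor $t2, $t2, 4: $t2=4^4=0
after sub $t6, $t6, 8: $t6=(-4)-8=-12
after add $t1, $t1, 1: $t1=9+1=10
cmp $t1, 10  (cmp 10,10)
blt L1: not taken
after add $t2, $t6, 3: $t2=(-12)+3=-9
halt.

-9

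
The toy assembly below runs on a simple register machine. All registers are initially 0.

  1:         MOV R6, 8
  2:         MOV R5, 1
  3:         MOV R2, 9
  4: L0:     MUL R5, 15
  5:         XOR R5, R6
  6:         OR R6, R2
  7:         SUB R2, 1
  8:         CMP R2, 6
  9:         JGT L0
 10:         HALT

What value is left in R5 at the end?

R6=8
R5=1
R2=9
R5=1*15=15
R5=15^8=7
R6=8|9=9
R2=9-1=8
CMP R2, 6  (cmp 8,6)
JGT L0: taken
R5=7*15=105
R5=105^9=96
R6=9|8=9
R2=8-1=7
CMP R2, 6  (cmp 7,6)
JGT L0: taken
R5=96*15=1440
R5=1440^9=1449
R6=9|7=15
R2=7-1=6
CMP R2, 6  (cmp 6,6)
JGT L0: not taken
halt.

1449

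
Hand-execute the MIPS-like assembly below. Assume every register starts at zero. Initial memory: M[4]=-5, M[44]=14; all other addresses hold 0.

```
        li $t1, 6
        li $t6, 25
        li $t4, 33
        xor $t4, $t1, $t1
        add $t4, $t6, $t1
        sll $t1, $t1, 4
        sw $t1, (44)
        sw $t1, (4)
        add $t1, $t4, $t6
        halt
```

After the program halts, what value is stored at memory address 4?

96

after li $t1, 6: $t1=6
after li $t6, 25: $t6=25
after li $t4, 33: $t4=33
after xor $t4, $t1, $t1: $t4=6^6=0
after add $t4, $t6, $t1: $t4=25+6=31
after sll $t1, $t1, 4: $t1=6<<4=96
sw $t1, (44) → M[44]=96
sw $t1, (4) → M[4]=96
after add $t1, $t4, $t6: $t1=31+25=56
halt.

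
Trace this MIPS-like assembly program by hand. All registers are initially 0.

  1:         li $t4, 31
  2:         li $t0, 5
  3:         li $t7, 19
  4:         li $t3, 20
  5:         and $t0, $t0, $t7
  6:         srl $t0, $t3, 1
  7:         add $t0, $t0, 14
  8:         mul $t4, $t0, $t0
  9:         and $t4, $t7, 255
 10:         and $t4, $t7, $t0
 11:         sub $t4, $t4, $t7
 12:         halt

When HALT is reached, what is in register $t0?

24

after li $t4, 31: $t4=31
after li $t0, 5: $t0=5
after li $t7, 19: $t7=19
after li $t3, 20: $t3=20
after and $t0, $t0, $t7: $t0=5&19=1
after srl $t0, $t3, 1: $t0=20>>1=10
after add $t0, $t0, 14: $t0=10+14=24
after mul $t4, $t0, $t0: $t4=24*24=576
after and $t4, $t7, 255: $t4=19&255=19
after and $t4, $t7, $t0: $t4=19&24=16
after sub $t4, $t4, $t7: $t4=16-19=-3
halt.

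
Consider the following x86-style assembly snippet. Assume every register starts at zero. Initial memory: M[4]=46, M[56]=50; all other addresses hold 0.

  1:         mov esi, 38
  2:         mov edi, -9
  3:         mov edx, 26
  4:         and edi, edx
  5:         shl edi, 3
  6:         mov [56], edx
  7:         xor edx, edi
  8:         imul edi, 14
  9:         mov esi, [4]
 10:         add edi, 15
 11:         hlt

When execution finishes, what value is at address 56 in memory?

26

esi=38
edi=-9
edx=26
edi=(-9)&26=18
edi=18<<3=144
mov [56], edx → M[56]=26
edx=26^144=138
edi=144*14=2016
esi=M[4]=46
edi=2016+15=2031
halt.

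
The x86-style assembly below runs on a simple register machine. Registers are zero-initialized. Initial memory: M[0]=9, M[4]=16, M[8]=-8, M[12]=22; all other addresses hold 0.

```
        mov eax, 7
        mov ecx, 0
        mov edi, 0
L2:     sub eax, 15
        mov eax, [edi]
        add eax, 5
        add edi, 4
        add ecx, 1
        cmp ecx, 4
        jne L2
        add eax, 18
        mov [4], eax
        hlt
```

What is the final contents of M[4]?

45

eax=7
ecx=0
edi=0
eax=7-15=-8
eax=M[0]=9
eax=9+5=14
edi=0+4=4
ecx=0+1=1
cmp ecx, 4  (cmp 1,4)
jne L2: taken
eax=14-15=-1
eax=M[4]=16
eax=16+5=21
edi=4+4=8
ecx=1+1=2
cmp ecx, 4  (cmp 2,4)
jne L2: taken
eax=21-15=6
eax=M[8]=-8
eax=(-8)+5=-3
edi=8+4=12
ecx=2+1=3
cmp ecx, 4  (cmp 3,4)
jne L2: taken
eax=(-3)-15=-18
eax=M[12]=22
eax=22+5=27
edi=12+4=16
ecx=3+1=4
cmp ecx, 4  (cmp 4,4)
jne L2: not taken
eax=27+18=45
mov [4], eax → M[4]=45
halt.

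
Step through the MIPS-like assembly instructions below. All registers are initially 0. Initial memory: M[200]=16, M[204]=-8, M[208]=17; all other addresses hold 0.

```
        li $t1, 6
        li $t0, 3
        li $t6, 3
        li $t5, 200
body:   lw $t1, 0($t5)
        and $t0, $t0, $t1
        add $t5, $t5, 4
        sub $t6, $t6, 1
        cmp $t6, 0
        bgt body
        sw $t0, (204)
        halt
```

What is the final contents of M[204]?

after li $t1, 6: $t1=6
after li $t0, 3: $t0=3
after li $t6, 3: $t6=3
after li $t5, 200: $t5=200
after lw $t1, 0($t5): $t1=M[200]=16
after and $t0, $t0, $t1: $t0=3&16=0
after add $t5, $t5, 4: $t5=200+4=204
after sub $t6, $t6, 1: $t6=3-1=2
cmp $t6, 0  (cmp 2,0)
bgt body: taken
after lw $t1, 0($t5): $t1=M[204]=-8
after and $t0, $t0, $t1: $t0=0&(-8)=0
after add $t5, $t5, 4: $t5=204+4=208
after sub $t6, $t6, 1: $t6=2-1=1
cmp $t6, 0  (cmp 1,0)
bgt body: taken
after lw $t1, 0($t5): $t1=M[208]=17
after and $t0, $t0, $t1: $t0=0&17=0
after add $t5, $t5, 4: $t5=208+4=212
after sub $t6, $t6, 1: $t6=1-1=0
cmp $t6, 0  (cmp 0,0)
bgt body: not taken
sw $t0, (204) → M[204]=0
halt.

0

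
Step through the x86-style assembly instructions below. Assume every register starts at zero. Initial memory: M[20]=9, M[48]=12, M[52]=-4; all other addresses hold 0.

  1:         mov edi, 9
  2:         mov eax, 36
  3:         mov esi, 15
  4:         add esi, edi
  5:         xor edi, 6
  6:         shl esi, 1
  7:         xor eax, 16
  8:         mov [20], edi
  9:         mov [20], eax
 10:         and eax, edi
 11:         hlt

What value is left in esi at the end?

after mov edi, 9: edi=9
after mov eax, 36: eax=36
after mov esi, 15: esi=15
after add esi, edi: esi=15+9=24
after xor edi, 6: edi=9^6=15
after shl esi, 1: esi=24<<1=48
after xor eax, 16: eax=36^16=52
mov [20], edi → M[20]=15
mov [20], eax → M[20]=52
after and eax, edi: eax=52&15=4
halt.

48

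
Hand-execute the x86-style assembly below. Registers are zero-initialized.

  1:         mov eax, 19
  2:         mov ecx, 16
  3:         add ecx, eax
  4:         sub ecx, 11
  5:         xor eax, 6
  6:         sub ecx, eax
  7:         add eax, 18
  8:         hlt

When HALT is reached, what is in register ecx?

eax=19
ecx=16
ecx=16+19=35
ecx=35-11=24
eax=19^6=21
ecx=24-21=3
eax=21+18=39
halt.

3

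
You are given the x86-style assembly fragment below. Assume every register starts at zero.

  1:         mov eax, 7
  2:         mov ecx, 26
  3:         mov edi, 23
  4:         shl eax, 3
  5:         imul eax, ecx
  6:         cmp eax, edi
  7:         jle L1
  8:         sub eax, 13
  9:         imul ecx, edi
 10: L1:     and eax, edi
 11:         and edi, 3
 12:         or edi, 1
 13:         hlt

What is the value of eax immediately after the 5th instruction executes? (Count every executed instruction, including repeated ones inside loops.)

1456

mov eax, 7 → eax=7
mov ecx, 26 → ecx=26
mov edi, 23 → edi=23
shl eax, 3 → eax=7<<3=56
imul eax, ecx → eax=56*26=1456
After step 5: eax = 1456.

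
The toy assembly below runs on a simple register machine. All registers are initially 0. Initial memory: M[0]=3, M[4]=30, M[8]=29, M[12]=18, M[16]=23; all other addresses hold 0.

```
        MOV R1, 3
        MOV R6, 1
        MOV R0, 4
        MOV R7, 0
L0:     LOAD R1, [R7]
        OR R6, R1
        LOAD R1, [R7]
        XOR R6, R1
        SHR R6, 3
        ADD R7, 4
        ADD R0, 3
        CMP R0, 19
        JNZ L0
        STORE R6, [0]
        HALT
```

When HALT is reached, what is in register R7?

R1=3
R6=1
R0=4
R7=0
R1=M[0]=3
R6=1|3=3
R1=M[0]=3
R6=3^3=0
R6=0>>3=0
R7=0+4=4
R0=4+3=7
CMP R0, 19  (cmp 7,19)
JNZ L0: taken
R1=M[4]=30
R6=0|30=30
R1=M[4]=30
R6=30^30=0
R6=0>>3=0
R7=4+4=8
R0=7+3=10
CMP R0, 19  (cmp 10,19)
JNZ L0: taken
R1=M[8]=29
R6=0|29=29
R1=M[8]=29
R6=29^29=0
R6=0>>3=0
R7=8+4=12
R0=10+3=13
CMP R0, 19  (cmp 13,19)
JNZ L0: taken
R1=M[12]=18
R6=0|18=18
R1=M[12]=18
R6=18^18=0
R6=0>>3=0
R7=12+4=16
R0=13+3=16
CMP R0, 19  (cmp 16,19)
JNZ L0: taken
R1=M[16]=23
R6=0|23=23
R1=M[16]=23
R6=23^23=0
R6=0>>3=0
R7=16+4=20
R0=16+3=19
CMP R0, 19  (cmp 19,19)
JNZ L0: not taken
STORE R6, [0] → M[0]=0
halt.

20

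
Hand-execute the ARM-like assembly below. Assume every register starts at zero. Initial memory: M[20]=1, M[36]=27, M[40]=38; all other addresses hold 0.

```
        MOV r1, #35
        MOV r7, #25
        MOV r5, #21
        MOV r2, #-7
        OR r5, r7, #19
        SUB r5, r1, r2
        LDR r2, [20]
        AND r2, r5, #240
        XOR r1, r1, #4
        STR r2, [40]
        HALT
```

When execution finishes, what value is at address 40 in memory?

MOV r1, #35 → r1=35
MOV r7, #25 → r7=25
MOV r5, #21 → r5=21
MOV r2, #-7 → r2=-7
OR r5, r7, #19 → r5=25|19=27
SUB r5, r1, r2 → r5=35-(-7)=42
LDR r2, [20] → r2=M[20]=1
AND r2, r5, #240 → r2=42&240=32
XOR r1, r1, #4 → r1=35^4=39
STR r2, [40] → M[40]=32
halt.

32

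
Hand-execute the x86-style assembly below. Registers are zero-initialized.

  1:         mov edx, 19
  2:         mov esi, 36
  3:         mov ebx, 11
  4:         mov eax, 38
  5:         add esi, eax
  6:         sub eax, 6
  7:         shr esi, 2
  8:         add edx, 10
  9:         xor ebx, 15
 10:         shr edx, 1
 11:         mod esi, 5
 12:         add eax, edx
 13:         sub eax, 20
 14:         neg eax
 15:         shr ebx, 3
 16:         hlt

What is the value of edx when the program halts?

after mov edx, 19: edx=19
after mov esi, 36: esi=36
after mov ebx, 11: ebx=11
after mov eax, 38: eax=38
after add esi, eax: esi=36+38=74
after sub eax, 6: eax=38-6=32
after shr esi, 2: esi=74>>2=18
after add edx, 10: edx=19+10=29
after xor ebx, 15: ebx=11^15=4
after shr edx, 1: edx=29>>1=14
after mod esi, 5: esi=18%5=3
after add eax, edx: eax=32+14=46
after sub eax, 20: eax=46-20=26
after neg eax: eax=-(26)=-26
after shr ebx, 3: ebx=4>>3=0
halt.

14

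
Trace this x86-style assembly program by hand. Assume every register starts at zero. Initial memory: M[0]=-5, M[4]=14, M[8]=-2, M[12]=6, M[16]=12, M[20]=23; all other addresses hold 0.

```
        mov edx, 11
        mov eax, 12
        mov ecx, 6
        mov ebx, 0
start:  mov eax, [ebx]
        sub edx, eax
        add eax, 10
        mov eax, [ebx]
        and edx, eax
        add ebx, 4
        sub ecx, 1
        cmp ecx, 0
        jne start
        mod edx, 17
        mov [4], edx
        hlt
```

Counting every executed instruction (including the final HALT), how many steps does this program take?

61

edx=11
eax=12
ecx=6
ebx=0
eax=M[0]=-5
edx=11-(-5)=16
eax=(-5)+10=5
eax=M[0]=-5
edx=16&(-5)=16
ebx=0+4=4
ecx=6-1=5
cmp ecx, 0  (cmp 5,0)
jne start: taken
eax=M[4]=14
edx=16-14=2
eax=14+10=24
eax=M[4]=14
edx=2&14=2
ebx=4+4=8
ecx=5-1=4
cmp ecx, 0  (cmp 4,0)
jne start: taken
eax=M[8]=-2
edx=2-(-2)=4
eax=(-2)+10=8
eax=M[8]=-2
edx=4&(-2)=4
ebx=8+4=12
ecx=4-1=3
cmp ecx, 0  (cmp 3,0)
jne start: taken
eax=M[12]=6
edx=4-6=-2
eax=6+10=16
eax=M[12]=6
edx=(-2)&6=6
ebx=12+4=16
ecx=3-1=2
cmp ecx, 0  (cmp 2,0)
jne start: taken
eax=M[16]=12
edx=6-12=-6
eax=12+10=22
eax=M[16]=12
edx=(-6)&12=8
ebx=16+4=20
ecx=2-1=1
cmp ecx, 0  (cmp 1,0)
jne start: taken
eax=M[20]=23
edx=8-23=-15
eax=23+10=33
eax=M[20]=23
edx=(-15)&23=17
ebx=20+4=24
ecx=1-1=0
cmp ecx, 0  (cmp 0,0)
jne start: not taken
edx=17%17=0
mov [4], edx → M[4]=0
halt.
Total executed instructions: 61.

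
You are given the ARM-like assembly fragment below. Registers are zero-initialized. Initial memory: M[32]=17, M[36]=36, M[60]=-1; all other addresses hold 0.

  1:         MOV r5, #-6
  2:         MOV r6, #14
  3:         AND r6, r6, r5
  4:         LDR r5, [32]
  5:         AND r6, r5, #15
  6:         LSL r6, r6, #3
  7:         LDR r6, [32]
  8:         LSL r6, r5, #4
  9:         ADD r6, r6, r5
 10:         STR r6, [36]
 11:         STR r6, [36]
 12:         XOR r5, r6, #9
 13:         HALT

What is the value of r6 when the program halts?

289

r5=-6
r6=14
r6=14&(-6)=10
r5=M[32]=17
r6=17&15=1
r6=1<<3=8
r6=M[32]=17
r6=17<<4=272
r6=272+17=289
STR r6, [36] → M[36]=289
STR r6, [36] → M[36]=289
r5=289^9=296
halt.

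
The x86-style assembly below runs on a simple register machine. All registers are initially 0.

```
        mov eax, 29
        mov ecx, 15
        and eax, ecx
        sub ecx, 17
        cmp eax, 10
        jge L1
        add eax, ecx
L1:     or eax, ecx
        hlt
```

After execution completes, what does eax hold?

-1

mov eax, 29 → eax=29
mov ecx, 15 → ecx=15
and eax, ecx → eax=29&15=13
sub ecx, 17 → ecx=15-17=-2
cmp eax, 10  (cmp 13,10)
jge L1: taken
or eax, ecx → eax=13|(-2)=-1
halt.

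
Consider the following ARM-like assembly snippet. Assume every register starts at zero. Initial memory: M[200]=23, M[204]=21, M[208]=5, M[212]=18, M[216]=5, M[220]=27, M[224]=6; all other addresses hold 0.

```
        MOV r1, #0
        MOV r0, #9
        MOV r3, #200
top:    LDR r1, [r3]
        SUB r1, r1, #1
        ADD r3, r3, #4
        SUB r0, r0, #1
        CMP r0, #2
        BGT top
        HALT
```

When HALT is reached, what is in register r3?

after MOV r1, #0: r1=0
after MOV r0, #9: r0=9
after MOV r3, #200: r3=200
after LDR r1, [r3]: r1=M[200]=23
after SUB r1, r1, #1: r1=23-1=22
after ADD r3, r3, #4: r3=200+4=204
after SUB r0, r0, #1: r0=9-1=8
CMP r0, #2  (cmp 8,2)
BGT top: taken
after LDR r1, [r3]: r1=M[204]=21
after SUB r1, r1, #1: r1=21-1=20
after ADD r3, r3, #4: r3=204+4=208
after SUB r0, r0, #1: r0=8-1=7
CMP r0, #2  (cmp 7,2)
BGT top: taken
after LDR r1, [r3]: r1=M[208]=5
after SUB r1, r1, #1: r1=5-1=4
after ADD r3, r3, #4: r3=208+4=212
after SUB r0, r0, #1: r0=7-1=6
CMP r0, #2  (cmp 6,2)
BGT top: taken
after LDR r1, [r3]: r1=M[212]=18
after SUB r1, r1, #1: r1=18-1=17
after ADD r3, r3, #4: r3=212+4=216
after SUB r0, r0, #1: r0=6-1=5
CMP r0, #2  (cmp 5,2)
BGT top: taken
after LDR r1, [r3]: r1=M[216]=5
after SUB r1, r1, #1: r1=5-1=4
after ADD r3, r3, #4: r3=216+4=220
after SUB r0, r0, #1: r0=5-1=4
CMP r0, #2  (cmp 4,2)
BGT top: taken
after LDR r1, [r3]: r1=M[220]=27
after SUB r1, r1, #1: r1=27-1=26
after ADD r3, r3, #4: r3=220+4=224
after SUB r0, r0, #1: r0=4-1=3
CMP r0, #2  (cmp 3,2)
BGT top: taken
after LDR r1, [r3]: r1=M[224]=6
after SUB r1, r1, #1: r1=6-1=5
after ADD r3, r3, #4: r3=224+4=228
after SUB r0, r0, #1: r0=3-1=2
CMP r0, #2  (cmp 2,2)
BGT top: not taken
halt.

228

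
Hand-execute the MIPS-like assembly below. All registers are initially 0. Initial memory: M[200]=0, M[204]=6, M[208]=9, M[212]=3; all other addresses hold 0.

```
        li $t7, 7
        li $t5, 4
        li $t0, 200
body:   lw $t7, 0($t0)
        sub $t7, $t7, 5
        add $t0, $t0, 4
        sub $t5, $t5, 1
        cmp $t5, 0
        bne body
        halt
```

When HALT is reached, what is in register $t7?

$t7=7
$t5=4
$t0=200
$t7=M[200]=0
$t7=0-5=-5
$t0=200+4=204
$t5=4-1=3
cmp $t5, 0  (cmp 3,0)
bne body: taken
$t7=M[204]=6
$t7=6-5=1
$t0=204+4=208
$t5=3-1=2
cmp $t5, 0  (cmp 2,0)
bne body: taken
$t7=M[208]=9
$t7=9-5=4
$t0=208+4=212
$t5=2-1=1
cmp $t5, 0  (cmp 1,0)
bne body: taken
$t7=M[212]=3
$t7=3-5=-2
$t0=212+4=216
$t5=1-1=0
cmp $t5, 0  (cmp 0,0)
bne body: not taken
halt.

-2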